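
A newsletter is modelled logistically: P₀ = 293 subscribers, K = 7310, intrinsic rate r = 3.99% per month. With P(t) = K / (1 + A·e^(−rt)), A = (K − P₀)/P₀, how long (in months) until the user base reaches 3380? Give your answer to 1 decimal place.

t ≈ 75.8 months

A = (7310 − 293)/293 = 23.94881
3380 = 7310/(1 + 23.94881·e^(−0.0399t)) → 1 + 23.94881·e^(−0.0399t) = 2.16272
e^(−0.0399t) = 0.04855 → t = ln(20.59719)/0.0399 = 3.02515/0.0399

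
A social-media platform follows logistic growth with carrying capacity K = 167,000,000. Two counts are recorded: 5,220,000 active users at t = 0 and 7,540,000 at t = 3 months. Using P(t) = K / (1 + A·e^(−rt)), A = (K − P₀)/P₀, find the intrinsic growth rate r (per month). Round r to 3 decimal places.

r ≈ 0.127 per month

A = (167000000 − 5220000)/5220000 = 30.99234
7540000 = 167000000/(1 + 30.99234·e^(−r·3)) → e^(−3r) = (22.14854 − 1)/30.99234 = 0.68238
r = −ln(0.68238)/3 = 0.38217/3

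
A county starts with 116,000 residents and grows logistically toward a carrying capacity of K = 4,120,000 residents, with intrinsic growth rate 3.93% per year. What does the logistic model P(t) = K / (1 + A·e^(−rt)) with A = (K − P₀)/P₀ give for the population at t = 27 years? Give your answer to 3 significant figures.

≈ 318,000 residents

A = (4120000 − 116000)/116000 = 34.51724
P(27) = 4120000 / (1 + 34.51724·e^(−0.0393·27)) = 4120000 / (1 + 34.51724·0.346075)
= 4120000 / 12.94555 ≈ 318256.04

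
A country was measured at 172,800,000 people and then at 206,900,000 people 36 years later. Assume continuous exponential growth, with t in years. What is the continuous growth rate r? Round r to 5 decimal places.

206900000 = 172800000 · e^(r·36)
e^(36r) = 206900000/172800000 = 1.19734
r = ln(1.19734) / 36 = 0.1801 / 36

r ≈ 0.00500 per year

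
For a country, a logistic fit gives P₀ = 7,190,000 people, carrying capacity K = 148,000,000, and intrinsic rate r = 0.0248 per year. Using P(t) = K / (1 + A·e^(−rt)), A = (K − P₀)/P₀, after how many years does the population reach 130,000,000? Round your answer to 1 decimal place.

A = (148000000 − 7190000)/7190000 = 19.58414
130000000 = 148000000/(1 + 19.58414·e^(−0.0248t)) → 1 + 19.58414·e^(−0.0248t) = 1.13846
e^(−0.0248t) = 0.00707 → t = ln(141.44104)/0.0248 = 4.95188/0.0248

t ≈ 199.7 years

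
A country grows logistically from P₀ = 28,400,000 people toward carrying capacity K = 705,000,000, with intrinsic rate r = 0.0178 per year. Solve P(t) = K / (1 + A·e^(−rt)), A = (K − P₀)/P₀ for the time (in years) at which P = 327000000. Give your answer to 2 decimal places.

t ≈ 169.99 years

A = (705000000 − 28400000)/28400000 = 23.82394
327000000 = 705000000/(1 + 23.82394·e^(−0.0178t)) → 1 + 23.82394·e^(−0.0178t) = 2.15596
e^(−0.0178t) = 0.048521 → t = ln(20.6096)/0.0178 = 3.02576/0.0178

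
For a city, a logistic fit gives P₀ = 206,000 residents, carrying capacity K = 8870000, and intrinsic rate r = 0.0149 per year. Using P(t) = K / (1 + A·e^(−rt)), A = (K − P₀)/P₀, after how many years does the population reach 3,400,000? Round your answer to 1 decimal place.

A = (8870000 − 206000)/206000 = 42.05825
3400000 = 8870000/(1 + 42.05825·e^(−0.0149t)) → 1 + 42.05825·e^(−0.0149t) = 2.60882
e^(−0.0149t) = 0.038252 → t = ln(26.14224)/0.0149 = 3.26355/0.0149

t ≈ 219.0 years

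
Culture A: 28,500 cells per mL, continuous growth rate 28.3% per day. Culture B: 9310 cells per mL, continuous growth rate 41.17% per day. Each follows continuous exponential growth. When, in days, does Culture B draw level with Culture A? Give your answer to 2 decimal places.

t ≈ 8.69 days

28500·e^(0.283t) = 9310·e^(0.4117t)
28500/9310 = e^((0.4117 − 0.283)t) → ln(3.06122) = 0.1287·t
t = 1.11881 / 0.1287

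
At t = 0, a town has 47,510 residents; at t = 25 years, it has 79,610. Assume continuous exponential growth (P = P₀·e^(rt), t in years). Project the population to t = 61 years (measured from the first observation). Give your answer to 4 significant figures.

r = ln(79610/47510) / 25 ≈ 0.020648 per year
P(61) = 47510 · e^(0.020648·61) = 47510 · 3.52375 ≈ 167413.53

≈ 167,400 residents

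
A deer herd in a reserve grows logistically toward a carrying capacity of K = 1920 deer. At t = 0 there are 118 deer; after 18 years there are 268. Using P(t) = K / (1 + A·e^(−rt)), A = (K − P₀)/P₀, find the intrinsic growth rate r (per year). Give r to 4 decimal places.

A = (1920 − 118)/118 = 15.27119
268 = 1920/(1 + 15.27119·e^(−r·18)) → e^(−18r) = (7.16418 − 1)/15.27119 = 0.403648
r = −ln(0.403648)/18 = 0.90721/18

r ≈ 0.0504 per year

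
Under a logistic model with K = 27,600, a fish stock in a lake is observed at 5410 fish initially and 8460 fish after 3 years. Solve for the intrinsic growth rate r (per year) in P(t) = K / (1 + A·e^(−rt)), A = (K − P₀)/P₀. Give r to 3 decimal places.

r ≈ 0.198 per year

A = (27600 − 5410)/5410 = 4.10166
8460 = 27600/(1 + 4.10166·e^(−r·3)) → e^(−3r) = (3.26241 − 1)/4.10166 = 0.551584
r = −ln(0.551584)/3 = 0.59496/3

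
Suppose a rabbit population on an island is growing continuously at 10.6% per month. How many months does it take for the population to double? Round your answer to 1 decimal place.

doubling time = ln(2) / |r| = 0.69315 / 0.106

doubling time ≈ 6.5 months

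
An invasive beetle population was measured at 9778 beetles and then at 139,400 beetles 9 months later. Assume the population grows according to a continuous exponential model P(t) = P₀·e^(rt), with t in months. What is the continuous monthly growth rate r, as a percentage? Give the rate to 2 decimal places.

r ≈ 29.52% per month

139400 = 9778 · e^(r·9)
e^(9r) = 139400/9778 = 14.25649
r = ln(14.25649) / 9 = 2.65721 / 9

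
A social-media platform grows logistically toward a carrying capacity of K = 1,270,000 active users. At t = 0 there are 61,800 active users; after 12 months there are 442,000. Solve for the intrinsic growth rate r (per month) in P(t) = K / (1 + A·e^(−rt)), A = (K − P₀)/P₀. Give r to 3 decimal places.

A = (1270000 − 61800)/61800 = 19.55016
442000 = 1270000/(1 + 19.55016·e^(−r·12)) → e^(−12r) = (2.8733 − 1)/19.55016 = 0.09582
r = −ln(0.09582)/12 = 2.34528/12

r ≈ 0.195 per month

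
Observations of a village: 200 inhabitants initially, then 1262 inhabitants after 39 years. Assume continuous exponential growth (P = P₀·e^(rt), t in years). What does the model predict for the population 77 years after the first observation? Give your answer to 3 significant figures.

r = ln(1262/200) / 39 ≈ 0.047234 per year
P(77) = 200 · e^(0.047234·77) = 200 · 37.97914 ≈ 7595.83

≈ 7,600 inhabitants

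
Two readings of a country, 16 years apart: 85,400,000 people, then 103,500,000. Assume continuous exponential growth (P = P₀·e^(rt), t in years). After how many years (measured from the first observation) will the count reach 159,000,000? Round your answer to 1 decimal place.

t ≈ 51.7 years

r = ln(103500000/85400000) / 16 ≈ 0.012014 per year
t = ln(159000000/85400000) / r = 0.62156 / 0.012014 ≈ 51.736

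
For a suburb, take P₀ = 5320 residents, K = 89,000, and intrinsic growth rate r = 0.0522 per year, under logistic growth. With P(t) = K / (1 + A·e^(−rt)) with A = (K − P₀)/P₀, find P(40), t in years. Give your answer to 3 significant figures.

A = (89000 − 5320)/5320 = 15.72932
P(40) = 89000 / (1 + 15.72932·e^(−0.0522·40)) = 89000 / (1 + 15.72932·0.123935)
= 89000 / 2.94941 ≈ 30175.53

≈ 30,200 residents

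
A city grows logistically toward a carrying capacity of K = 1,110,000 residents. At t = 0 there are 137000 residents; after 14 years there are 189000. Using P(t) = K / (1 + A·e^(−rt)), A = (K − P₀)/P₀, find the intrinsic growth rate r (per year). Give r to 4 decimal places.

r ≈ 0.0269 per year

A = (1110000 − 137000)/137000 = 7.10219
189000 = 1110000/(1 + 7.10219·e^(−r·14)) → e^(−14r) = (5.87302 − 1)/7.10219 = 0.686129
r = −ln(0.686129)/14 = 0.37669/14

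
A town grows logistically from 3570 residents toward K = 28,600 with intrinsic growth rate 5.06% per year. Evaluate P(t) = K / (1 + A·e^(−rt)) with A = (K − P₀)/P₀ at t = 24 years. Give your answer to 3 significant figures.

A = (28600 − 3570)/3570 = 7.0112
P(24) = 28600 / (1 + 7.0112·e^(−0.0506·24)) = 28600 / (1 + 7.0112·0.296888)
= 28600 / 3.08154 ≈ 9281.06

≈ 9,280 residents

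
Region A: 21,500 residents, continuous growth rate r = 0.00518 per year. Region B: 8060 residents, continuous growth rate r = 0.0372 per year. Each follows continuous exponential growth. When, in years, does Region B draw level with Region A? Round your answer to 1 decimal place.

t ≈ 30.6 years

21500·e^(0.00518t) = 8060·e^(0.0372t)
21500/8060 = e^((0.0372 − 0.00518)t) → ln(2.66749) = 0.03202·t
t = 0.98114 / 0.03202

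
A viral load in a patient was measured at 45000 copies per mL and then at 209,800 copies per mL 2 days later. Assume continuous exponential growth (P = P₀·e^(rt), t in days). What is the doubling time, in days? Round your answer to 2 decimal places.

doubling time ≈ 0.90 days

r = ln(209800/45000) / 2 = ln(4.66222) / 2 ≈ 0.769746 per day
doubling time = ln 2 / |r| = 0.69315 / 0.769746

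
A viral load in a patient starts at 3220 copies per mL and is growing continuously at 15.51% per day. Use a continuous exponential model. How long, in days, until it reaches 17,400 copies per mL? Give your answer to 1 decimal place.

17400 = 3220 · e^(0.1551·t)
t = ln(17400/3220) / 0.1551 = ln(5.40373) / 0.1551 = 1.68709 / 0.1551

t ≈ 10.9 days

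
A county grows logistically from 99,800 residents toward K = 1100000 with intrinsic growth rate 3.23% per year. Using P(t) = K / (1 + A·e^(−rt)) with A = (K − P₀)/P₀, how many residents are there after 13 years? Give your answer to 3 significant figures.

≈ 145,000 residents

A = (1100000 − 99800)/99800 = 10.02204
P(13) = 1100000 / (1 + 10.02204·e^(−0.0323·13)) = 1100000 / (1 + 10.02204·0.657113)
= 1100000 / 7.58561 ≈ 145011.4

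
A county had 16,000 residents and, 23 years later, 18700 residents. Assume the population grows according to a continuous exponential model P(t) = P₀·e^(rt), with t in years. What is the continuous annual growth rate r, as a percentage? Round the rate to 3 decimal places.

r ≈ 0.678% per year

18700 = 16000 · e^(r·23)
e^(23r) = 18700/16000 = 1.16875
r = ln(1.16875) / 23 = 0.15593 / 23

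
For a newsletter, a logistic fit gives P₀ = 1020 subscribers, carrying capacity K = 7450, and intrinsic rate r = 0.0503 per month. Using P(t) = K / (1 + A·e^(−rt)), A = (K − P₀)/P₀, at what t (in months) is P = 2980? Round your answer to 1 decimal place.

A = (7450 − 1020)/1020 = 6.30392
2980 = 7450/(1 + 6.30392·e^(−0.0503t)) → 1 + 6.30392·e^(−0.0503t) = 2.5
e^(−0.0503t) = 0.237947 → t = ln(4.20261)/0.0503 = 1.43571/0.0503

t ≈ 28.5 months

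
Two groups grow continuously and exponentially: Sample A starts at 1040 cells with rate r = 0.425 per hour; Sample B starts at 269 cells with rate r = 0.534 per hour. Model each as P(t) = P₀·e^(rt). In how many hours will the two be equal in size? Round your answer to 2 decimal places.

t ≈ 12.41 hours

1040·e^(0.425t) = 269·e^(0.534t)
1040/269 = e^((0.534 − 0.425)t) → ln(3.86617) = 0.109·t
t = 1.35226 / 0.109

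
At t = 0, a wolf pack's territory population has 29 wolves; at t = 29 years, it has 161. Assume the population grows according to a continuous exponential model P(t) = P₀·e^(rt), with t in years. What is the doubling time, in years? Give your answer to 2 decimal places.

doubling time ≈ 11.73 years

r = ln(161/29) / 29 = ln(5.55172) / 29 ≈ 0.059107 per year
doubling time = ln 2 / |r| = 0.69315 / 0.059107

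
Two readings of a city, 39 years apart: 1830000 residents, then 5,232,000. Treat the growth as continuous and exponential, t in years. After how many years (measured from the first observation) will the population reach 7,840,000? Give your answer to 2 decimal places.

t ≈ 54.02 years

r = ln(5232000/1830000) / 39 ≈ 0.026935 per year
t = ln(7840000/1830000) / r = 1.45492 / 0.026935 ≈ 54.015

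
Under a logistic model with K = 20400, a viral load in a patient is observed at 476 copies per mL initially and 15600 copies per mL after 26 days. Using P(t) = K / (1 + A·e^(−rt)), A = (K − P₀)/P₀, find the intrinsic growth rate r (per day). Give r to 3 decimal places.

A = (20400 − 476)/476 = 41.85714
15600 = 20400/(1 + 41.85714·e^(−r·26)) → e^(−26r) = (1.30769 − 1)/41.85714 = 0.007351
r = −ln(0.007351)/26 = 4.91292/26

r ≈ 0.189 per day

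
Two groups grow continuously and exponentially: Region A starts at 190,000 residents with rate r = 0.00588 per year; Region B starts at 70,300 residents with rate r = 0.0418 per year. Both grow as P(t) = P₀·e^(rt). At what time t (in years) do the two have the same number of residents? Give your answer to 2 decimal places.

190000·e^(0.00588t) = 70300·e^(0.0418t)
190000/70300 = e^((0.0418 − 0.00588)t) → ln(2.7027) = 0.03592·t
t = 0.99425 / 0.03592

t ≈ 27.68 years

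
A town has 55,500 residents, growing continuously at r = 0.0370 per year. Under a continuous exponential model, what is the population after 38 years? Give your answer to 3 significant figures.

P(38) = 55500 · e^(0.037·38) = 55500 · e^(1.406)
= 55500 · 4.0796 ≈ 226418.04

≈ 226,000 residents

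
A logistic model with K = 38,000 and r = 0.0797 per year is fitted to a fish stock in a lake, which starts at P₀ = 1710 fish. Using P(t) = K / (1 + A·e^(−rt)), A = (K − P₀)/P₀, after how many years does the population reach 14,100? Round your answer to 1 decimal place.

A = (38000 − 1710)/1710 = 21.22222
14100 = 38000/(1 + 21.22222·e^(−0.0797t)) → 1 + 21.22222·e^(−0.0797t) = 2.69504
e^(−0.0797t) = 0.079871 → t = ln(12.52022)/0.0797 = 2.52735/0.0797

t ≈ 31.7 years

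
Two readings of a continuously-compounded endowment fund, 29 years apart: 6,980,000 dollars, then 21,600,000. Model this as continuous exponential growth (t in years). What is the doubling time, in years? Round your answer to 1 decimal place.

r = ln(21600000/6980000) / 29 = ln(3.09456) / 29 ≈ 0.038953 per year
doubling time = ln 2 / |r| = 0.69315 / 0.038953

doubling time ≈ 17.8 years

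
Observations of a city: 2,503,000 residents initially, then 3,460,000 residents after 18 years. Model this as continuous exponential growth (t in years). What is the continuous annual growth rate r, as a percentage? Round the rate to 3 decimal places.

r ≈ 1.799% per year

3460000 = 2503000 · e^(r·18)
e^(18r) = 3460000/2503000 = 1.38234
r = ln(1.38234) / 18 = 0.32378 / 18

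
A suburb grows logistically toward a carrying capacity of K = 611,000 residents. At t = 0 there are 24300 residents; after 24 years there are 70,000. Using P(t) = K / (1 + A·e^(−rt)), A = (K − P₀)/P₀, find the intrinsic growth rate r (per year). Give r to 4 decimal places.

r ≈ 0.0475 per year

A = (611000 − 24300)/24300 = 24.14403
70000 = 611000/(1 + 24.14403·e^(−r·24)) → e^(−24r) = (8.72857 − 1)/24.14403 = 0.320103
r = −ln(0.320103)/24 = 1.13911/24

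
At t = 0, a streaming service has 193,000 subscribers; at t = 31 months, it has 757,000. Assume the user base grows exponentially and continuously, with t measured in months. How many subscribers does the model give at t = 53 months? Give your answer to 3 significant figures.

r = ln(757000/193000) / 31 ≈ 0.044086 per month
P(53) = 193000 · e^(0.044086·53) = 193000 · 10.34569 ≈ 1996718.31

≈ 2,000,000 subscribers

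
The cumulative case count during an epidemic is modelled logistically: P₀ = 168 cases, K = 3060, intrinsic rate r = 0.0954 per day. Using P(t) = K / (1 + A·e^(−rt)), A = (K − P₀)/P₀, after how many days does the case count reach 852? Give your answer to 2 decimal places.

t ≈ 19.85 days

A = (3060 − 168)/168 = 17.21429
852 = 3060/(1 + 17.21429·e^(−0.0954t)) → 1 + 17.21429·e^(−0.0954t) = 3.59155
e^(−0.0954t) = 0.150546 → t = ln(6.64247)/0.0954 = 1.89348/0.0954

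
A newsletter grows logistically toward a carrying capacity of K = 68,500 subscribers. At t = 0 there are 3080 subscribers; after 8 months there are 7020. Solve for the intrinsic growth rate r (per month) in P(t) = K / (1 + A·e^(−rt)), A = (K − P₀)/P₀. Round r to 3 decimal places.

r ≈ 0.111 per month

A = (68500 − 3080)/3080 = 21.24026
7020 = 68500/(1 + 21.24026·e^(−r·8)) → e^(−8r) = (9.75783 − 1)/21.24026 = 0.412322
r = −ln(0.412322)/8 = 0.88595/8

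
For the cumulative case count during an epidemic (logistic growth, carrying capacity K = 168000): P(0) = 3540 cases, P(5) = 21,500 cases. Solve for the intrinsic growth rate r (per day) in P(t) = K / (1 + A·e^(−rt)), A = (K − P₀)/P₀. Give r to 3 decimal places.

A = (168000 − 3540)/3540 = 46.45763
21500 = 168000/(1 + 46.45763·e^(−r·5)) → e^(−5r) = (7.81395 − 1)/46.45763 = 0.14667
r = −ln(0.14667)/5 = 1.91957/5

r ≈ 0.384 per day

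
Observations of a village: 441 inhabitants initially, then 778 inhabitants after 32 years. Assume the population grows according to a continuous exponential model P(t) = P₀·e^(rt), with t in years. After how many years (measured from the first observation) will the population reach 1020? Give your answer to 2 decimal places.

t ≈ 47.27 years

r = ln(778/441) / 32 ≈ 0.01774 per year
t = ln(1020/441) / r = 0.83851 / 0.01774 ≈ 47.267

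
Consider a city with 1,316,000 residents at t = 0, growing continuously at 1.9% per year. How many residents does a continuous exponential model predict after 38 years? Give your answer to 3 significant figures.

P(38) = 1316000 · e^(0.019·38) = 1316000 · e^(0.722)
= 1316000 · 2.05855 ≈ 2709046.78

≈ 2,710,000 residents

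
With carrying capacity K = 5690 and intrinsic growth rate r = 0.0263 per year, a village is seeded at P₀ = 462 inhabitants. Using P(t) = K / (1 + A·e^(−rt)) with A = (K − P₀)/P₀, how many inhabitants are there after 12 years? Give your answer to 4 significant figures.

A = (5690 − 462)/462 = 11.31602
P(12) = 5690 / (1 + 11.31602·e^(−0.0263·12)) = 5690 / (1 + 11.31602·0.729351)
= 5690 / 9.25335 ≈ 614.91

≈ 614.9 inhabitants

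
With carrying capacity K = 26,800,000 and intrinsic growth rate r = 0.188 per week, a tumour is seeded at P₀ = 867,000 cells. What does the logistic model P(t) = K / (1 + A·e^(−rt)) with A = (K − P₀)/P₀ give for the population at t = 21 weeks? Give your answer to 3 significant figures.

A = (26800000 − 867000)/867000 = 29.91119
P(21) = 26800000 / (1 + 29.91119·e^(−0.188·21)) = 26800000 / (1 + 29.91119·0.019293)
= 26800000 / 1.57708 ≈ 16993387.59

≈ 17,000,000 cells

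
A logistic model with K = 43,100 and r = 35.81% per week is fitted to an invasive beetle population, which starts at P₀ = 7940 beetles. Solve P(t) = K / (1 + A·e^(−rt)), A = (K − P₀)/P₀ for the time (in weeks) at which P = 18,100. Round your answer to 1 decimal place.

A = (43100 − 7940)/7940 = 4.42821
18100 = 43100/(1 + 4.42821·e^(−0.3581t)) → 1 + 4.42821·e^(−0.3581t) = 2.38122
e^(−0.3581t) = 0.311913 → t = ln(3.20603)/0.3581 = 1.16503/0.3581

t ≈ 3.3 weeks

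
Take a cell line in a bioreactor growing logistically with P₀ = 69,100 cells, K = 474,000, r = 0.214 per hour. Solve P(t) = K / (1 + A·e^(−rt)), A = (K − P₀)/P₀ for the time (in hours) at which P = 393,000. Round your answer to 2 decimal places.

A = (474000 − 69100)/69100 = 5.85962
393000 = 474000/(1 + 5.85962·e^(−0.214t)) → 1 + 5.85962·e^(−0.214t) = 1.20611
e^(−0.214t) = 0.035174 → t = ln(28.43003)/0.214 = 3.34745/0.214

t ≈ 15.64 hours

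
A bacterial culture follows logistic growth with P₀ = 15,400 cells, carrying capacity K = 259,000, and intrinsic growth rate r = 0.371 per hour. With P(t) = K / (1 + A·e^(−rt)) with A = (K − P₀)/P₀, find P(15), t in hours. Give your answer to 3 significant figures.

≈ 244,000 cells

A = (259000 − 15400)/15400 = 15.81818
P(15) = 259000 / (1 + 15.81818·e^(−0.371·15)) = 259000 / (1 + 15.81818·0.00383)
= 259000 / 1.06058 ≈ 244206.69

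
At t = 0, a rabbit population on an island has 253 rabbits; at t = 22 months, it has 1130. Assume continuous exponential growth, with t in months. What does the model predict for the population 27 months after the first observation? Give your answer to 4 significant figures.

≈ 1,588 rabbits

r = ln(1130/253) / 22 ≈ 0.068027 per month
P(27) = 253 · e^(0.068027·27) = 253 · 6.27589 ≈ 1587.8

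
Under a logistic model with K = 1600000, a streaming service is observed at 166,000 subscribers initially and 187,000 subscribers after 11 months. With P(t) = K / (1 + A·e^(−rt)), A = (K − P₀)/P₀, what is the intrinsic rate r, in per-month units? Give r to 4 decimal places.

A = (1600000 − 166000)/166000 = 8.63855
187000 = 1600000/(1 + 8.63855·e^(−r·11)) → e^(−11r) = (8.55615 − 1)/8.63855 = 0.874701
r = −ln(0.874701)/11 = 0.13387/11

r ≈ 0.0122 per month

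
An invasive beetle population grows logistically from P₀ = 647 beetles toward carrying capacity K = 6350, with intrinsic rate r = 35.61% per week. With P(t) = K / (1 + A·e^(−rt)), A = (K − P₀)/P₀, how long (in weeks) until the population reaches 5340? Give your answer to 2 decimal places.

t ≈ 10.79 weeks

A = (6350 − 647)/647 = 8.81453
5340 = 6350/(1 + 8.81453·e^(−0.3561t)) → 1 + 8.81453·e^(−0.3561t) = 1.18914
e^(−0.3561t) = 0.021458 → t = ln(46.60355)/0.3561 = 3.84168/0.3561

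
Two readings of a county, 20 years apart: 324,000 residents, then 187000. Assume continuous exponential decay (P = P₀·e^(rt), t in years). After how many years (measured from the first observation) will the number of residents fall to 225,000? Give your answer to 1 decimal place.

r = ln(187000/324000) / 20 ≈ -0.027482 per year
t = ln(225000/324000) / r = -0.36464 / -0.027482 ≈ 13.269

t ≈ 13.3 years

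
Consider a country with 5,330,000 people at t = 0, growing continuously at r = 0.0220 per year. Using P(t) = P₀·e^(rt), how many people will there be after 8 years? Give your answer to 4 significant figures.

≈ 6,356,000 people

P(8) = 5330000 · e^(0.022·8) = 5330000 · e^(0.176)
= 5330000 · 1.19244 ≈ 6355694.85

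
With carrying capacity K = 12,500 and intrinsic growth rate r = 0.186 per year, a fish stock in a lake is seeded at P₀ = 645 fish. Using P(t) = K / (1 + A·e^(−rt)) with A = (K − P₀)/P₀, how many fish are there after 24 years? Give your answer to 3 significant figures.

A = (12500 − 645)/645 = 18.37984
P(24) = 12500 / (1 + 18.37984·e^(−0.186·24)) = 12500 / (1 + 18.37984·0.011516)
= 12500 / 1.21167 ≈ 10316.37

≈ 10,300 fish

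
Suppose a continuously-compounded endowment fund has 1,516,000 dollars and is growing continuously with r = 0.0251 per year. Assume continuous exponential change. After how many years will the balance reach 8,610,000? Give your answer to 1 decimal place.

t ≈ 69.2 years

8610000 = 1516000 · e^(0.0251·t)
t = ln(8610000/1516000) / 0.0251 = ln(5.67942) / 0.0251 = 1.73685 / 0.0251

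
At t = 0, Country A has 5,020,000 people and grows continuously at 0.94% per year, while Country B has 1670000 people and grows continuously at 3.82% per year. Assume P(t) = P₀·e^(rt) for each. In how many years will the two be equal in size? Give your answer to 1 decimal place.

5020000·e^(0.0094t) = 1670000·e^(0.0382t)
5020000/1670000 = e^((0.0382 − 0.0094)t) → ln(3.00599) = 0.0288·t
t = 1.10061 / 0.0288

t ≈ 38.2 years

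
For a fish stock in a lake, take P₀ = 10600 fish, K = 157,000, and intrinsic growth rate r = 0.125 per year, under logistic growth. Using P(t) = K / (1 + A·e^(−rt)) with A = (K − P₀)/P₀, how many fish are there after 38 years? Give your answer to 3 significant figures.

≈ 140,000 fish

A = (157000 − 10600)/10600 = 13.81132
P(38) = 157000 / (1 + 13.81132·e^(−0.125·38)) = 157000 / (1 + 13.81132·0.008652)
= 157000 / 1.11949 ≈ 140242.26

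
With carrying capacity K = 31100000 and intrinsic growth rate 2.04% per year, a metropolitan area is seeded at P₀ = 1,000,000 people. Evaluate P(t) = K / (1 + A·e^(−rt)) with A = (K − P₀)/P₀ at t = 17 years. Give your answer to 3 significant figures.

A = (31100000 − 1000000)/1000000 = 30.1
P(17) = 31100000 / (1 + 30.1·e^(−0.0204·17)) = 31100000 / (1 + 30.1·0.706947)
= 31100000 / 22.2791 ≈ 1395927.39

≈ 1,400,000 people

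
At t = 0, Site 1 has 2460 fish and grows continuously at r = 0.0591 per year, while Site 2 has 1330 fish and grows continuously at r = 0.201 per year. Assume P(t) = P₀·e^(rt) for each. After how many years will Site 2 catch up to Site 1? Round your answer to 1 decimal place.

2460·e^(0.0591t) = 1330·e^(0.201t)
2460/1330 = e^((0.201 − 0.0591)t) → ln(1.84962) = 0.1419·t
t = 0.61498 / 0.1419

t ≈ 4.3 years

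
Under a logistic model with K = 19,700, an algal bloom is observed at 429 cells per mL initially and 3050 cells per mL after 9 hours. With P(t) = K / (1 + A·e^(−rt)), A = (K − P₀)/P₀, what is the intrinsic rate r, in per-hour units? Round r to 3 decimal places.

r ≈ 0.234 per hour

A = (19700 − 429)/429 = 44.92075
3050 = 19700/(1 + 44.92075·e^(−r·9)) → e^(−9r) = (6.45902 − 1)/44.92075 = 0.121526
r = −ln(0.121526)/9 = 2.10763/9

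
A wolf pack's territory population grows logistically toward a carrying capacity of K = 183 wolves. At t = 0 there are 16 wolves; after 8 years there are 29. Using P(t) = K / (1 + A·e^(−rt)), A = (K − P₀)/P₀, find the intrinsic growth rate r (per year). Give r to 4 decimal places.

r ≈ 0.0845 per year

A = (183 − 16)/16 = 10.4375
29 = 183/(1 + 10.4375·e^(−r·8)) → e^(−8r) = (6.31034 − 1)/10.4375 = 0.508776
r = −ln(0.508776)/8 = 0.67575/8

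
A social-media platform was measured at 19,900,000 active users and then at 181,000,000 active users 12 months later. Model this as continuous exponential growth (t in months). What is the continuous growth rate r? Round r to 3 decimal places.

r ≈ 0.184 per month

181000000 = 19900000 · e^(r·12)
e^(12r) = 181000000/19900000 = 9.09548
r = ln(9.09548) / 12 = 2.20778 / 12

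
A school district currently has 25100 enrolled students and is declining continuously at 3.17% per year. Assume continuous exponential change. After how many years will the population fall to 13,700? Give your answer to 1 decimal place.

13700 = 25100 · e^(-0.0317·t)
t = ln(13700/25100) / -0.0317 = ln(0.54582) / -0.0317 = -0.60547 / -0.0317

t ≈ 19.1 years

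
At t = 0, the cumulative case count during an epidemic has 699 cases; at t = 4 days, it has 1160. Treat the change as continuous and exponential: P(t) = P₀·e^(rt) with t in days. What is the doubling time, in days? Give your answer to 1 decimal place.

doubling time ≈ 5.5 days

r = ln(1160/699) / 4 = ln(1.65951) / 4 ≈ 0.126631 per day
doubling time = ln 2 / |r| = 0.69315 / 0.126631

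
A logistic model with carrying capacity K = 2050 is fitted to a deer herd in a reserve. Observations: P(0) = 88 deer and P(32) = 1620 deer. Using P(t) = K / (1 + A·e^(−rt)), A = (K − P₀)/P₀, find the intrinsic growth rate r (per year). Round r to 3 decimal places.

r ≈ 0.138 per year

A = (2050 − 88)/88 = 22.29545
1620 = 2050/(1 + 22.29545·e^(−r·32)) → e^(−32r) = (1.26543 − 1)/22.29545 = 0.011905
r = −ln(0.011905)/32 = 4.43078/32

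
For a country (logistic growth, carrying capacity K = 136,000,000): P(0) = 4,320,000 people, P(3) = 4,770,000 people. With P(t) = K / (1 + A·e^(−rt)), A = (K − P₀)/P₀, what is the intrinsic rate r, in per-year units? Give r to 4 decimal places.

A = (136000000 − 4320000)/4320000 = 30.48148
4770000 = 136000000/(1 + 30.48148·e^(−r·3)) → e^(−3r) = (28.51153 − 1)/30.48148 = 0.902565
r = −ln(0.902565)/3 = 0.10251/3

r ≈ 0.0342 per year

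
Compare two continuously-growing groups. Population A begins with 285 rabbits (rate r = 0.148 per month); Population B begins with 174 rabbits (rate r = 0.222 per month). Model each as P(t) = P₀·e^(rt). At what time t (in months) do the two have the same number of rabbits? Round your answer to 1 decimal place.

285·e^(0.148t) = 174·e^(0.222t)
285/174 = e^((0.222 − 0.148)t) → ln(1.63793) = 0.074·t
t = 0.49343 / 0.074

t ≈ 6.7 months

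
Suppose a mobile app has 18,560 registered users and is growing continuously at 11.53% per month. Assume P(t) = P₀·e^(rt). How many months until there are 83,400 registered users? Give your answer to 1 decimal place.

t ≈ 13.0 months

83400 = 18560 · e^(0.1153·t)
t = ln(83400/18560) / 0.1153 = ln(4.49353) / 0.1153 = 1.50264 / 0.1153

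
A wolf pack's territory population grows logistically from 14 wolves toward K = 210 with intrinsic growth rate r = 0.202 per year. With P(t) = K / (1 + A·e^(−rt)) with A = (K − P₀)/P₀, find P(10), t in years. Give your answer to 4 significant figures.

A = (210 − 14)/14 = 14
P(10) = 210 / (1 + 14·e^(−0.202·10)) = 210 / (1 + 14·0.132655)
= 210 / 2.85718 ≈ 73.5

≈ 73.50 wolves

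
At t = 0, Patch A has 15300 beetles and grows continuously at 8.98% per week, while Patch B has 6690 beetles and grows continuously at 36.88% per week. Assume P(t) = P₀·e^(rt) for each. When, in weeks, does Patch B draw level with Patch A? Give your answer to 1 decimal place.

15300·e^(0.0898t) = 6690·e^(0.3688t)
15300/6690 = e^((0.3688 − 0.0898)t) → ln(2.287) = 0.279·t
t = 0.82724 / 0.279

t ≈ 3.0 weeks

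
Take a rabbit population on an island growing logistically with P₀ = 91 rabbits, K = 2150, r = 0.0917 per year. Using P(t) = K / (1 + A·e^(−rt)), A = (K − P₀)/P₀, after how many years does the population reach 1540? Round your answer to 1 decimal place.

A = (2150 − 91)/91 = 22.62637
1540 = 2150/(1 + 22.62637·e^(−0.0917t)) → 1 + 22.62637·e^(−0.0917t) = 1.3961
e^(−0.0917t) = 0.017506 → t = ln(57.12232)/0.0917 = 4.04519/0.0917

t ≈ 44.1 years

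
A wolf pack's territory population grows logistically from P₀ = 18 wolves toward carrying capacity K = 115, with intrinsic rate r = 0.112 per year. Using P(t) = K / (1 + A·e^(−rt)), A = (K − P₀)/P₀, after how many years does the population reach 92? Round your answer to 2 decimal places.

A = (115 − 18)/18 = 5.38889
92 = 115/(1 + 5.38889·e^(−0.112t)) → 1 + 5.38889·e^(−0.112t) = 1.25
e^(−0.112t) = 0.046392 → t = ln(21.55556)/0.112 = 3.07063/0.112

t ≈ 27.42 years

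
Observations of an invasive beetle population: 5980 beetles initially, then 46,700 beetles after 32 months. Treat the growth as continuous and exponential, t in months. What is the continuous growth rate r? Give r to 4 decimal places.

46700 = 5980 · e^(r·32)
e^(32r) = 46700/5980 = 7.80936
r = ln(7.80936) / 32 = 2.05532 / 32

r ≈ 0.0642 per month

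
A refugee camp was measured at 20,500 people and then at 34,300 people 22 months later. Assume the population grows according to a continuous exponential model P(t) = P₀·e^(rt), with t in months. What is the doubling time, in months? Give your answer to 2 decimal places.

doubling time ≈ 29.63 months

r = ln(34300/20500) / 22 = ln(1.67317) / 22 ≈ 0.023396 per month
doubling time = ln 2 / |r| = 0.69315 / 0.023396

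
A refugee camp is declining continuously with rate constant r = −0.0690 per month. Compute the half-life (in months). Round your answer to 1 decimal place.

half-life = ln(2) / |r| = 0.69315 / 0.069

half-life ≈ 10.0 months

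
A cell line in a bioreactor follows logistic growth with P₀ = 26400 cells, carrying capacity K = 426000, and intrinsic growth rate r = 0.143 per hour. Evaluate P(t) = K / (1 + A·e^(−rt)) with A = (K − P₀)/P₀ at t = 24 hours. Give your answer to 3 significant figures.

≈ 286,000 cells

A = (426000 − 26400)/26400 = 15.13636
P(24) = 426000 / (1 + 15.13636·e^(−0.143·24)) = 426000 / (1 + 15.13636·0.032322)
= 426000 / 1.48924 ≈ 286051.74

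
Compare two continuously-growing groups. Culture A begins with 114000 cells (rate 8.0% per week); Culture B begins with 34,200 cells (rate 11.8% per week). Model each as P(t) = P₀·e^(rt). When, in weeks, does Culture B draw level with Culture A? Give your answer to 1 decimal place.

114000·e^(0.08t) = 34200·e^(0.118t)
114000/34200 = e^((0.118 − 0.08)t) → ln(3.33333) = 0.038·t
t = 1.20397 / 0.038

t ≈ 31.7 weeks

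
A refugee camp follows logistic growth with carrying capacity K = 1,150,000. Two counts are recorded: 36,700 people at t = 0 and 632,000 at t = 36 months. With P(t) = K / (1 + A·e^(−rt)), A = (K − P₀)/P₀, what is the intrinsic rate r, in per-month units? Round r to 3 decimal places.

r ≈ 0.100 per month

A = (1150000 − 36700)/36700 = 30.33515
632000 = 1150000/(1 + 30.33515·e^(−r·36)) → e^(−36r) = (1.81962 − 1)/30.33515 = 0.027019
r = −ln(0.027019)/36 = 3.61122/36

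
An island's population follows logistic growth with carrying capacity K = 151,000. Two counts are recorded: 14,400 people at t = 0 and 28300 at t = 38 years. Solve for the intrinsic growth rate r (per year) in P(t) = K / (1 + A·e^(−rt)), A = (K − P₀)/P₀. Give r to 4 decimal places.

A = (151000 − 14400)/14400 = 9.48611
28300 = 151000/(1 + 9.48611·e^(−r·38)) → e^(−38r) = (5.33569 − 1)/9.48611 = 0.457057
r = −ln(0.457057)/38 = 0.78295/38

r ≈ 0.0206 per year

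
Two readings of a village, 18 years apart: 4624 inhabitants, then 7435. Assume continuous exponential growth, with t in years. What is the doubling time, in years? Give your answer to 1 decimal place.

r = ln(7435/4624) / 18 = ln(1.60792) / 18 ≈ 0.026385 per year
doubling time = ln 2 / |r| = 0.69315 / 0.026385

doubling time ≈ 26.3 years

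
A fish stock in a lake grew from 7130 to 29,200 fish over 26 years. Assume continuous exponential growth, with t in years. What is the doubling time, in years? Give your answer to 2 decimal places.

r = ln(29200/7130) / 26 = ln(4.09537) / 26 ≈ 0.054225 per year
doubling time = ln 2 / |r| = 0.69315 / 0.054225

doubling time ≈ 12.78 years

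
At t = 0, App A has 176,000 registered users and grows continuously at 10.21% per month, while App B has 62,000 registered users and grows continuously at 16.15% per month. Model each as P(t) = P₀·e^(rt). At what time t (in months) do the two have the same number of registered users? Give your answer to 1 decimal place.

176000·e^(0.1021t) = 62000·e^(0.1615t)
176000/62000 = e^((0.1615 − 0.1021)t) → ln(2.83871) = 0.0594·t
t = 1.04335 / 0.0594

t ≈ 17.6 months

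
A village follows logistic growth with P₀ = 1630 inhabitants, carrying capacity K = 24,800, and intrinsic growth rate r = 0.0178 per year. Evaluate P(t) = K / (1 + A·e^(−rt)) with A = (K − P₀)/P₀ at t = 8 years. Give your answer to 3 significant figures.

≈ 1,860 inhabitants

A = (24800 − 1630)/1630 = 14.21472
P(8) = 24800 / (1 + 14.21472·e^(−0.0178·8)) = 24800 / (1 + 14.21472·0.867274)
= 24800 / 13.32806 ≈ 1860.74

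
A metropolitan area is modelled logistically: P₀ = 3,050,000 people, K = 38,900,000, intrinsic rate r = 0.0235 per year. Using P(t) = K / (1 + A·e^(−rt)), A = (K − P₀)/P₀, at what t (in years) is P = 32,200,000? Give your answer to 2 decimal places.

t ≈ 171.66 years

A = (38900000 − 3050000)/3050000 = 11.7541
32200000 = 38900000/(1 + 11.7541·e^(−0.0235t)) → 1 + 11.7541·e^(−0.0235t) = 1.20807
e^(−0.0235t) = 0.017702 → t = ln(56.48985)/0.0235 = 4.03406/0.0235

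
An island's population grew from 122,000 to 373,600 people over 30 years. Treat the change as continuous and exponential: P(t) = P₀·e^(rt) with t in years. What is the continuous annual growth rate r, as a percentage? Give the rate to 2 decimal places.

373600 = 122000 · e^(r·30)
e^(30r) = 373600/122000 = 3.0623
r = ln(3.0623) / 30 = 1.11916 / 30

r ≈ 3.73% per year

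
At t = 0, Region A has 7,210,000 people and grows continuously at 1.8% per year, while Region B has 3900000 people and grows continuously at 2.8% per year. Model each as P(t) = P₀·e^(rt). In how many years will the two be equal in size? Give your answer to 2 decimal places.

7210000·e^(0.018t) = 3900000·e^(0.028t)
7210000/3900000 = e^((0.028 − 0.018)t) → ln(1.84872) = 0.01·t
t = 0.61449 / 0.01

t ≈ 61.45 years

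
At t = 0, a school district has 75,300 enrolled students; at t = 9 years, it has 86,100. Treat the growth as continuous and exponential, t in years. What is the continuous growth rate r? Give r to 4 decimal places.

r ≈ 0.0149 per year

86100 = 75300 · e^(r·9)
e^(9r) = 86100/75300 = 1.14343
r = ln(1.14343) / 9 = 0.13403 / 9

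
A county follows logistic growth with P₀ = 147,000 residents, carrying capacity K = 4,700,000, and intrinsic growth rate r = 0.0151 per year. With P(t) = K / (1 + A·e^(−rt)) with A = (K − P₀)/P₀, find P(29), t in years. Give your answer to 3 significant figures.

A = (4700000 − 147000)/147000 = 30.97279
P(29) = 4700000 / (1 + 30.97279·e^(−0.0151·29)) = 4700000 / (1 + 30.97279·0.64539)
= 4700000 / 20.98954 ≈ 223921.08

≈ 224,000 residents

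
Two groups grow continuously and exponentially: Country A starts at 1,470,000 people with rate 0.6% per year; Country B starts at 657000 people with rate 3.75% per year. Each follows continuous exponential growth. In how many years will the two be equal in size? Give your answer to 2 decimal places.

t ≈ 25.57 years

1470000·e^(0.006t) = 657000·e^(0.0375t)
1470000/657000 = e^((0.0375 − 0.006)t) → ln(2.23744) = 0.0315·t
t = 0.80533 / 0.0315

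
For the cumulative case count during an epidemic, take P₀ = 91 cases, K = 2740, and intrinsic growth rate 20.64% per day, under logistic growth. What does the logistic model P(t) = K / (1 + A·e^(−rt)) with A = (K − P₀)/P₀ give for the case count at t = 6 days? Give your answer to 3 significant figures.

≈ 290 cases

A = (2740 − 91)/91 = 29.10989
P(6) = 2740 / (1 + 29.10989·e^(−0.2064·6)) = 2740 / (1 + 29.10989·0.289848)
= 2740 / 9.43743 ≈ 290.33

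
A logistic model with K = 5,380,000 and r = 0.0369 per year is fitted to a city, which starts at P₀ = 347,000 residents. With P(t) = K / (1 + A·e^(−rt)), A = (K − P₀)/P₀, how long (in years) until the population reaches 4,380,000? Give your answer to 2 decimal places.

t ≈ 112.51 years

A = (5380000 − 347000)/347000 = 14.50432
4380000 = 5380000/(1 + 14.50432·e^(−0.0369t)) → 1 + 14.50432·e^(−0.0369t) = 1.22831
e^(−0.0369t) = 0.015741 → t = ln(63.52893)/0.0369 = 4.1515/0.0369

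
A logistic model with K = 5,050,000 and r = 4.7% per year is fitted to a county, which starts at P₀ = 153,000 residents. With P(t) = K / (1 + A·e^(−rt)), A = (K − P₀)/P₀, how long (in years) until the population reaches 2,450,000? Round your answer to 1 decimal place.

t ≈ 72.5 years

A = (5050000 − 153000)/153000 = 32.00654
2450000 = 5050000/(1 + 32.00654·e^(−0.047t)) → 1 + 32.00654·e^(−0.047t) = 2.06122
e^(−0.047t) = 0.033156 → t = ln(30.16001)/0.047 = 3.40652/0.047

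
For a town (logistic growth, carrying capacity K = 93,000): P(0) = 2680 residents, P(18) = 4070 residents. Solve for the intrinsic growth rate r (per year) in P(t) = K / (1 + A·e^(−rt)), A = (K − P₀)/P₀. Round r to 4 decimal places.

r ≈ 0.0241 per year

A = (93000 − 2680)/2680 = 33.70149
4070 = 93000/(1 + 33.70149·e^(−r·18)) → e^(−18r) = (22.85012 − 1)/33.70149 = 0.648343
r = −ln(0.648343)/18 = 0.43334/18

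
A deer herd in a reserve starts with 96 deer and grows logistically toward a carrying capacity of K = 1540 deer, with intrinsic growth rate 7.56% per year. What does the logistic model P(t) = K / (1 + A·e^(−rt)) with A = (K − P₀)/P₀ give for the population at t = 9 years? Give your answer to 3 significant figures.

A = (1540 − 96)/96 = 15.04167
P(9) = 1540 / (1 + 15.04167·e^(−0.0756·9)) = 1540 / (1 + 15.04167·0.506414)
= 1540 / 8.61732 ≈ 178.71

≈ 179 deer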